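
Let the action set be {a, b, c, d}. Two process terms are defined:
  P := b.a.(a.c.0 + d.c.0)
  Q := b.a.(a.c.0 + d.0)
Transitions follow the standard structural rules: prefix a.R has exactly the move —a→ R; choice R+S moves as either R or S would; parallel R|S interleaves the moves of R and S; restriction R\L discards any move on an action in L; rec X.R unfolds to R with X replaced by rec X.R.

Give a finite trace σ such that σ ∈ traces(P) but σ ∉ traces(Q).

Reachable graph of P (5 states):
  p0 = b.a.(a.c.0 + d.c.0) ⊢ ··b··> p1
  p1 = a.(a.c.0 + d.c.0) ⊢ ··a··> p2
  p2 = a.c.0 + d.c.0 ⊢ ··a··> p3, ··d··> p3
  p3 = c.0 ⊢ ··c··> p4
  p4 = 0 ⊢ ·
Reachable graph of Q (5 states):
  q0 = b.a.(a.c.0 + d.0) ⊢ ··b··> q1
  q1 = a.(a.c.0 + d.0) ⊢ ··a··> q2
  q2 = a.c.0 + d.0 ⊢ ··a··> q3, ··d··> q4
  q3 = c.0 ⊢ ··c··> q4
  q4 = 0 ⊢ ·
Run σ = ⟨badc⟩ on P: start {p0}
  step 1 (b): {p1}
  step 2 (a): {p2}
  step 3 (d): {p3}
  step 4 (c): {p4}
  ✓ P
Run σ = ⟨badc⟩ on Q: start {q0}
  step 1 (b): {q1}
  step 2 (a): {q2}
  step 3 (d): {q4}
  step 4 (c): ∅ (Q stuck)

badc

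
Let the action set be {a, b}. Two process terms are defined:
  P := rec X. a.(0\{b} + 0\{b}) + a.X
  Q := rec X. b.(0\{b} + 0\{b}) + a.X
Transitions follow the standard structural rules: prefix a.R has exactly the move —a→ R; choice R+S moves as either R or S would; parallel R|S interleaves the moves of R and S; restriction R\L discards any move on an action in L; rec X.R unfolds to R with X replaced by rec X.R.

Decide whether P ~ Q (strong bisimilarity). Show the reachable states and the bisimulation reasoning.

NO

P's transition system — 2 states:
  s0 = rec X. a.(0\{b} + 0\{b}) + a.X :: ··a··> s0, ··a··> s1
  s1 = 0\{b} + 0\{b} :: (no moves)
Q's transition system — 2 states:
  t0 = rec X. b.(0\{b} + 0\{b}) + a.X :: ··a··> t0, ··b··> t1
  t1 = 0\{b} + 0\{b} :: (no moves)
Coarsest stable partition (strong bisimilarity classes):
  B0 = {s0}
  B1 = {s1, t1}
  B2 = {t0}
s0 ∈ B0, t0 ∈ B2 → different blocks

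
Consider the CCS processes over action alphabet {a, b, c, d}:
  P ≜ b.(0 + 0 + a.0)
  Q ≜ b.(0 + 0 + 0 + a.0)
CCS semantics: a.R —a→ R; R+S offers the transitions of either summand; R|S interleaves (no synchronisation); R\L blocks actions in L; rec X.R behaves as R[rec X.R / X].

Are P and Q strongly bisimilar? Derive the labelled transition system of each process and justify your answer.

YES

Reachable graph of P (3 states):
  s0 = b.(0 + 0 + a.0) → -b-> s1
  s1 = 0 + 0 + a.0 → -a-> s2
  s2 = 0 → deadlocked
Reachable graph of Q (3 states):
  t0 = b.(0 + 0 + 0 + a.0) → -b-> t1
  t1 = 0 + 0 + 0 + a.0 → -a-> t2
  t2 = 0 → deadlocked
Coarsest stable partition (strong bisimilarity classes):
  B0 = {s0, t0}
  B1 = {s1, t1}
  B2 = {s2, t2}
s0 ∈ B0, t0 ∈ B0 → same block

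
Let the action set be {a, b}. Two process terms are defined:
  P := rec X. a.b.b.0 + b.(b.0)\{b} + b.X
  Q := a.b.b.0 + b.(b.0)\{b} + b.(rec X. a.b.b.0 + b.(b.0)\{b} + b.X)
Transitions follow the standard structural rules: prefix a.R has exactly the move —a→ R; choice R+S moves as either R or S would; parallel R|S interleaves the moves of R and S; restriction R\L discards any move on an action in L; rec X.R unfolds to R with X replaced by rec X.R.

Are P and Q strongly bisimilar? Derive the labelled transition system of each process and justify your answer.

P's transition system — 5 states:
  p0 = rec X. a.b.b.0 + b.(b.0)\{b} + b.X → =a=> p1, =b=> p0, =b=> p2
  p1 = b.b.0 → =b=> p3
  p2 = (b.0)\{b} → ·
  p3 = b.0 → =b=> p4
  p4 = 0 → ·
Q's transition system — 6 states:
  q0 = a.b.b.0 + b.(b.0)\{b} + b.(rec X. a.b.b.0 + b.(b.0)\{b} + b.X) → =a=> q1, =b=> q2, =b=> q3
  q1 = b.b.0 → =b=> q4
  q2 = (b.0)\{b} → ·
  q3 = rec X. a.b.b.0 + b.(b.0)\{b} + b.X → =a=> q1, =b=> q2, =b=> q3
  q4 = b.0 → =b=> q5
  q5 = 0 → ·
Bisimilarity quotient blocks:
  B0 = {p0, q0, q3}
  B1 = {p1, q1}
  B2 = {p3, q4}
  B3 = {p2, p4, q2, q5}
p0 ∈ B0, q0 ∈ B0 → same block

bisimilar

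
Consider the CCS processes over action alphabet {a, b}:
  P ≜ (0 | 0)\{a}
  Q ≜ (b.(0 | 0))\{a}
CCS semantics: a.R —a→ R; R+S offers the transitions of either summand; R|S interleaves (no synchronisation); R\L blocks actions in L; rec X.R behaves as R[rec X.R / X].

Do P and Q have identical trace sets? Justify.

NO — witness ⟨b⟩

LTS(P): 1 reachable states
  s0 = (0 | 0)\{a} :: deadlocked
LTS(Q): 2 reachable states
  t0 = (b.(0 | 0))\{a} :: --b--▸ t1
  t1 = (0 | 0)\{a} :: deadlocked
Trace ⟨b⟩ through Q, begin at {t0}:
  [1] b ⇒ {t1}
  Q completes σ.
Trace ⟨b⟩ through P, begin at {s0}:
  [1] b ⇒ ∅ (P stuck)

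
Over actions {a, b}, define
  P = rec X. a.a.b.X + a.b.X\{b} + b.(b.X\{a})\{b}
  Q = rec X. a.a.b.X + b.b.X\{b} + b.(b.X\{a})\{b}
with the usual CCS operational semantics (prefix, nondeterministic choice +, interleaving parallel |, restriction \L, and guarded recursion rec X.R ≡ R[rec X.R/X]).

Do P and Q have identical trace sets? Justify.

traces(P) ≠ traces(Q) — witness ⟨ab⟩

LTS(P): 9 reachable states
  s0 = rec X. a.a.b.X + a.b.X\{b} + b.(b.X\{a})\{b} ⊢ =a=> s1, =a=> s2, =b=> s3
  s1 = a.b.(rec X. a.a.b.X + a.b.X\{b} + b.(b.X\{a})\{b}) ⊢ =a=> s4
  s2 = b.(rec X. a.a.b.X + a.b.X\{b} + b.(b.X\{a})\{b})\{b} ⊢ =b=> s5
  s3 = (b.(rec X. a.a.b.X + a.b.X\{b} + b.(b.X\{a})\{b})\{a})\{b} ⊢ (no moves)
  s4 = b.(rec X. a.a.b.X + a.b.X\{b} + b.(b.X\{a})\{b}) ⊢ =b=> s0
  s5 = (rec X. a.a.b.X + a.b.X\{b} + b.(b.X\{a})\{b})\{b} ⊢ =a=> s6, =a=> s7
  s6 = (a.b.(rec X. a.a.b.X + a.b.X\{b} + b.(b.X\{a})\{b}))\{b} ⊢ =a=> s8
  s7 = (b.(rec X. a.a.b.X + a.b.X\{b} + b.(b.X\{a})\{b})\{b})\{b} ⊢ (no moves)
  s8 = (b.(rec X. a.a.b.X + a.b.X\{b} + b.(b.X\{a})\{b}))\{b} ⊢ (no moves)
LTS(Q): 8 reachable states
  t0 = rec X. a.a.b.X + b.b.X\{b} + b.(b.X\{a})\{b} ⊢ =a=> t1, =b=> t2, =b=> t3
  t1 = a.b.(rec X. a.a.b.X + b.b.X\{b} + b.(b.X\{a})\{b}) ⊢ =a=> t4
  t2 = (b.(rec X. a.a.b.X + b.b.X\{b} + b.(b.X\{a})\{b})\{a})\{b} ⊢ (no moves)
  t3 = b.(rec X. a.a.b.X + b.b.X\{b} + b.(b.X\{a})\{b})\{b} ⊢ =b=> t5
  t4 = b.(rec X. a.a.b.X + b.b.X\{b} + b.(b.X\{a})\{b}) ⊢ =b=> t0
  t5 = (rec X. a.a.b.X + b.b.X\{b} + b.(b.X\{a})\{b})\{b} ⊢ =a=> t6
  t6 = (a.b.(rec X. a.a.b.X + b.b.X\{b} + b.(b.X\{a})\{b}))\{b} ⊢ =a=> t7
  t7 = (b.(rec X. a.a.b.X + b.b.X\{b} + b.(b.X\{a})\{b}))\{b} ⊢ (no moves)
Run σ = ⟨ab⟩ on P: start {s0}
  after a @ step 1: {s1, s2}
  after b @ step 2: {s5}
  P completes σ.
Run σ = ⟨ab⟩ on Q: start {t0}
  after a @ step 1: {t1}
  after b @ step 2: ∅ (Q stuck)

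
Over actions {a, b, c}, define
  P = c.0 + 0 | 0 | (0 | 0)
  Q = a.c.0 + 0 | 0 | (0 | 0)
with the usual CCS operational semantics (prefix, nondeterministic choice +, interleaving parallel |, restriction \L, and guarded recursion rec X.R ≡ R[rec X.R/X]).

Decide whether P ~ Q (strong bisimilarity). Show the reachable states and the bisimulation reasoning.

not bisimilar

Reachable graph of P (2 states):
  u0 = c.0 + 0 | 0 | (0 | 0) ⊢ ··c··> u1
  u1 = 0 ⊢ ·
Reachable graph of Q (3 states):
  v0 = a.c.0 + 0 | 0 | (0 | 0) ⊢ ··a··> v1
  v1 = c.0 ⊢ ··c··> v2
  v2 = 0 ⊢ ·
Bisimilarity quotient blocks:
  B0 = {u0, v1}
  B1 = {u1, v2}
  B2 = {v0}
u0 ∈ B0, v0 ∈ B2 → different blocks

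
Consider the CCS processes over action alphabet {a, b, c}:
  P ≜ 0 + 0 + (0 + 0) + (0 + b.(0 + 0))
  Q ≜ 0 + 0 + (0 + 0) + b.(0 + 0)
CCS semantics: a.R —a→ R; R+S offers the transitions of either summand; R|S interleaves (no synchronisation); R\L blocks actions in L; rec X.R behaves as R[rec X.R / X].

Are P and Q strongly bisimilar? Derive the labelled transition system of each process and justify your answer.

YES

P's transition system — 2 states:
  u0 = 0 + 0 + (0 + 0) + (0 + b.(0 + 0)) ⊢ ··b··> u1
  u1 = 0 + 0 ⊢ (no moves)
Q's transition system — 2 states:
  v0 = 0 + 0 + (0 + 0) + b.(0 + 0) ⊢ ··b··> v1
  v1 = 0 + 0 ⊢ (no moves)
Coarsest stable partition (strong bisimilarity classes):
  B0 = {u0, v0}
  B1 = {u1, v1}
u0 ∈ B0, v0 ∈ B0 → same block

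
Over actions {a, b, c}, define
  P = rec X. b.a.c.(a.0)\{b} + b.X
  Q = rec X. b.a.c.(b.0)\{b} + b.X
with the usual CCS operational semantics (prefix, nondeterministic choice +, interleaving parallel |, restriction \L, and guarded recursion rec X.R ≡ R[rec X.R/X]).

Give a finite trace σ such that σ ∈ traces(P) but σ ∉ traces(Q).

P's transition system — 5 states:
  m0 = rec X. b.a.c.(a.0)\{b} + b.X :: =b=> m0, =b=> m1
  m1 = a.c.(a.0)\{b} :: =a=> m2
  m2 = c.(a.0)\{b} :: =c=> m3
  m3 = (a.0)\{b} :: =a=> m4
  m4 = 0\{b} :: ∅
Q's transition system — 4 states:
  n0 = rec X. b.a.c.(b.0)\{b} + b.X :: =b=> n0, =b=> n1
  n1 = a.c.(b.0)\{b} :: =a=> n2
  n2 = c.(b.0)\{b} :: =c=> n3
  n3 = (b.0)\{b} :: ∅
Run σ = ⟨baca⟩ on P: start {m0}
  after b @ step 1: {m0, m1}
  after a @ step 2: {m2}
  after c @ step 3: {m3}
  after a @ step 4: {m4}
  P completes σ.
Run σ = ⟨baca⟩ on Q: start {n0}
  after b @ step 1: {n0, n1}
  after a @ step 2: {n2}
  after c @ step 3: {n3}
  after a @ step 4: ∅  — Q cannot continue

baca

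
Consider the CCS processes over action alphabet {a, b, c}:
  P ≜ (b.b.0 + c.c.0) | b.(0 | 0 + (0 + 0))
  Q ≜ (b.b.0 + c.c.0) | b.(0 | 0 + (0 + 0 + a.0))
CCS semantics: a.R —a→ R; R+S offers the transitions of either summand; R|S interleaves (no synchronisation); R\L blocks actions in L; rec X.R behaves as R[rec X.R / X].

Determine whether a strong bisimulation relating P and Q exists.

P's transition system — 8 states:
  p0 = (b.b.0 + c.c.0) | b.(0 | 0 + (0 + 0)) ⊢ —b→ p1, —b→ p2, —c→ p3
  p1 = (b.b.0 + c.c.0) | (0 | 0 + (0 + 0)) ⊢ —b→ p4, —c→ p5
  p2 = b.0 | b.(0 | 0 + (0 + 0)) ⊢ —b→ p4, —b→ p6
  p3 = c.0 | b.(0 | 0 + (0 + 0)) ⊢ —b→ p5, —c→ p6
  p4 = b.0 | (0 | 0 + (0 + 0)) ⊢ —b→ p7
  p5 = c.0 | (0 | 0 + (0 + 0)) ⊢ —c→ p7
  p6 = 0 | b.(0 | 0 + (0 + 0)) ⊢ —b→ p7
  p7 = 0 | (0 | 0 + (0 + 0)) ⊢ (no moves)
Q's transition system — 12 states:
  q0 = (b.b.0 + c.c.0) | b.(0 | 0 + (0 + 0 + a.0)) ⊢ —b→ q1, —b→ q2, —c→ q3
  q1 = (b.b.0 + c.c.0) | (0 | 0 + (0 + 0 + a.0)) ⊢ —a→ q4, —b→ q5, —c→ q6
  q2 = b.0 | b.(0 | 0 + (0 + 0 + a.0)) ⊢ —b→ q5, —b→ q7
  q3 = c.0 | b.(0 | 0 + (0 + 0 + a.0)) ⊢ —b→ q6, —c→ q7
  q4 = (b.b.0 + c.c.0) | 0 ⊢ —b→ q8, —c→ q9
  q5 = b.0 | (0 | 0 + (0 + 0 + a.0)) ⊢ —a→ q8, —b→ q10
  q6 = c.0 | (0 | 0 + (0 + 0 + a.0)) ⊢ —a→ q9, —c→ q10
  q7 = 0 | b.(0 | 0 + (0 + 0 + a.0)) ⊢ —b→ q10
  q8 = b.0 | 0 ⊢ —b→ q11
  q9 = c.0 | 0 ⊢ —c→ q11
  q10 = 0 | (0 | 0 + (0 + 0 + a.0)) ⊢ —a→ q11
  q11 = 0 | 0 ⊢ (no moves)
Partition-refinement fixed point:
  B0 = {p0}
  B1 = {p3}
  B2 = {p4, p6, q8}
  B3 = {p7, q11}
  B4 = {p5, q9}
  B5 = {p1, q4}
  B6 = {p2}
  B7 = {q0}
  B8 = {q2}
  B9 = {q5}
  B10 = {q10}
  B11 = {q7}
  B12 = {q1}
  B13 = {q6}
  B14 = {q3}
p0 ∈ B0, q0 ∈ B7 → different blocks

not bisimilar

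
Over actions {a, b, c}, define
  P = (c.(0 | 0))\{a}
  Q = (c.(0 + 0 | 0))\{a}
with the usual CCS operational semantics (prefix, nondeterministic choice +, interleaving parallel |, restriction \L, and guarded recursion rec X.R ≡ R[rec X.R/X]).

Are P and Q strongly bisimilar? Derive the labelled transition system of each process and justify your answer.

P's transition system — 2 states:
  p0 = (c.(0 | 0))\{a} has moves =c=> p1
  p1 = (0 | 0)\{a} has moves ∅
Q's transition system — 2 states:
  q0 = (c.(0 + 0 | 0))\{a} has moves =c=> q1
  q1 = (0 + 0 | 0)\{a} has moves ∅
Coarsest stable partition (strong bisimilarity classes):
  B0 = {p0, q0}
  B1 = {p1, q1}
p0 ∈ B0, q0 ∈ B0 → same block

YES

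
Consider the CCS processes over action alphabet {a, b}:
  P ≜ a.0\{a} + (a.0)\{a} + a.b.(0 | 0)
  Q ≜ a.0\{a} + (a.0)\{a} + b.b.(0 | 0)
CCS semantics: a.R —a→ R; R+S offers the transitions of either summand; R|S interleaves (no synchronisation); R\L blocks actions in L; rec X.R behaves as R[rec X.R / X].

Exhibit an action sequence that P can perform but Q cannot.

LTS(P): 4 reachable states
  u0 = a.0\{a} + (a.0)\{a} + a.b.(0 | 0) → --a--▸ u1, --a--▸ u2
  u1 = 0\{a} → ∅
  u2 = b.(0 | 0) → --b--▸ u3
  u3 = 0 | 0 → ∅
LTS(Q): 4 reachable states
  v0 = a.0\{a} + (a.0)\{a} + b.b.(0 | 0) → --a--▸ v1, --b--▸ v2
  v1 = 0\{a} → ∅
  v2 = b.(0 | 0) → --b--▸ v3
  v3 = 0 | 0 → ∅
Executing ab from P (initial set {u0}):
  after a @ step 1: {u1, u2}
  after b @ step 2: {u3}
  P completes σ.
Executing ab from Q (initial set {v0}):
  after a @ step 1: {v1}
  after b @ step 2: no successor for Q

ab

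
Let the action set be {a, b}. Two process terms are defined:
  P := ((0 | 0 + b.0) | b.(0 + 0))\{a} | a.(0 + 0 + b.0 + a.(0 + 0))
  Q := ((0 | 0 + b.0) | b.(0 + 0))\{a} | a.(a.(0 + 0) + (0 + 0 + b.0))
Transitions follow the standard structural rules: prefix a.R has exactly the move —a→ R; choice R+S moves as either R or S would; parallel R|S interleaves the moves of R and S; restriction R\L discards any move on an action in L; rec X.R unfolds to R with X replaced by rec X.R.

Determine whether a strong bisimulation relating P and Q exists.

P ~ Q

P's transition system — 16 states:
  u0 = ((0 | 0 + b.0) | b.(0 + 0))\{a} | a.(0 + 0 + b.0 + a.(0 + 0)) has moves —a→ u1, —b→ u2, —b→ u3
  u1 = ((0 | 0 + b.0) | b.(0 + 0))\{a} | (0 + 0 + b.0 + a.(0 + 0)) has moves —a→ u4, —b→ u5, —b→ u6, —b→ u7
  u2 = ((0 | 0 + b.0) | (0 + 0))\{a} | a.(0 + 0 + b.0 + a.(0 + 0)) has moves —a→ u5, —b→ u8
  u3 = (0 | b.(0 + 0))\{a} | a.(0 + 0 + b.0 + a.(0 + 0)) has moves —a→ u7, —b→ u8
  u4 = ((0 | 0 + b.0) | b.(0 + 0))\{a} | (0 + 0) has moves —b→ u10, —b→ u9
  u5 = ((0 | 0 + b.0) | (0 + 0))\{a} | (0 + 0 + b.0 + a.(0 + 0)) has moves —a→ u9, —b→ u11, —b→ u12
  u6 = ((0 | 0 + b.0) | b.(0 + 0))\{a} | 0 has moves —b→ u11, —b→ u13
  u7 = (0 | b.(0 + 0))\{a} | (0 + 0 + b.0 + a.(0 + 0)) has moves —a→ u10, —b→ u12, —b→ u13
  u8 = (0 | (0 + 0))\{a} | a.(0 + 0 + b.0 + a.(0 + 0)) has moves —a→ u12
  u9 = ((0 | 0 + b.0) | (0 + 0))\{a} | (0 + 0) has moves —b→ u14
  u10 = (0 | b.(0 + 0))\{a} | (0 + 0) has moves —b→ u14
  u11 = ((0 | 0 + b.0) | (0 + 0))\{a} | 0 has moves —b→ u15
  u12 = (0 | (0 + 0))\{a} | (0 + 0 + b.0 + a.(0 + 0)) has moves —a→ u14, —b→ u15
  u13 = (0 | b.(0 + 0))\{a} | 0 has moves —b→ u15
  u14 = (0 | (0 + 0))\{a} | (0 + 0) has moves deadlocked
  u15 = (0 | (0 + 0))\{a} | 0 has moves deadlocked
Q's transition system — 16 states:
  v0 = ((0 | 0 + b.0) | b.(0 + 0))\{a} | a.(a.(0 + 0) + (0 + 0 + b.0)) has moves —a→ v1, —b→ v2, —b→ v3
  v1 = ((0 | 0 + b.0) | b.(0 + 0))\{a} | (a.(0 + 0) + (0 + 0 + b.0)) has moves —a→ v4, —b→ v5, —b→ v6, —b→ v7
  v2 = ((0 | 0 + b.0) | (0 + 0))\{a} | a.(a.(0 + 0) + (0 + 0 + b.0)) has moves —a→ v5, —b→ v8
  v3 = (0 | b.(0 + 0))\{a} | a.(a.(0 + 0) + (0 + 0 + b.0)) has moves —a→ v7, —b→ v8
  v4 = ((0 | 0 + b.0) | b.(0 + 0))\{a} | (0 + 0) has moves —b→ v10, —b→ v9
  v5 = ((0 | 0 + b.0) | (0 + 0))\{a} | (a.(0 + 0) + (0 + 0 + b.0)) has moves —a→ v9, —b→ v11, —b→ v12
  v6 = ((0 | 0 + b.0) | b.(0 + 0))\{a} | 0 has moves —b→ v11, —b→ v13
  v7 = (0 | b.(0 + 0))\{a} | (a.(0 + 0) + (0 + 0 + b.0)) has moves —a→ v10, —b→ v12, —b→ v13
  v8 = (0 | (0 + 0))\{a} | a.(a.(0 + 0) + (0 + 0 + b.0)) has moves —a→ v12
  v9 = ((0 | 0 + b.0) | (0 + 0))\{a} | (0 + 0) has moves —b→ v14
  v10 = (0 | b.(0 + 0))\{a} | (0 + 0) has moves —b→ v14
  v11 = ((0 | 0 + b.0) | (0 + 0))\{a} | 0 has moves —b→ v15
  v12 = (0 | (0 + 0))\{a} | (a.(0 + 0) + (0 + 0 + b.0)) has moves —a→ v14, —b→ v15
  v13 = (0 | b.(0 + 0))\{a} | 0 has moves —b→ v15
  v14 = (0 | (0 + 0))\{a} | (0 + 0) has moves deadlocked
  v15 = (0 | (0 + 0))\{a} | 0 has moves deadlocked
Coarsest stable partition (strong bisimilarity classes):
  B0 = {u0, v0}
  B1 = {u2, u3, v2, v3}
  B2 = {u8, v8}
  B3 = {u12, v12}
  B4 = {u14, u15, v14, v15}
  B5 = {u5, u7, v5, v7}
  B6 = {u10, u11, u13, u9, v10, v11, v13, v9}
  B7 = {u1, v1}
  B8 = {u4, u6, v4, v6}
u0 ∈ B0, v0 ∈ B0 → same block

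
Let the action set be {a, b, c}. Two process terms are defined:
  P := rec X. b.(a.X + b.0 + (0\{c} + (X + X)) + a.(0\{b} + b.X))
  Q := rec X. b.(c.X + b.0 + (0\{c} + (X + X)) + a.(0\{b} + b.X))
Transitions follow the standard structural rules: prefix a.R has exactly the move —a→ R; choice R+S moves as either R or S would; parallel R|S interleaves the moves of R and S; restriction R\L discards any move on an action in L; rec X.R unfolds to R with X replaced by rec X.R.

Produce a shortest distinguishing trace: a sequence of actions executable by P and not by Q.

LTS(P): 4 reachable states
  u0 = rec X. b.(a.X + b.0 + (0\{c} + (X + X)) + a.(0\{b} + b.X)) → —b→ u1
  u1 = a.(rec X. b.(a.X + b.0 + (0\{c} + (X + X)) + a.(0\{b} + b.X))) + b.0 + (0\{c} + ((rec X. b.(a.X + b.0 + (0\{c} + (X + X)) + a.(0\{b} + b.X))) + (rec X. b.(a.X + b.0 + (0\{c} + (X + X)) + a.(0\{b} + b.X))))) + a.(0\{b} + b.(rec X. b.(a.X + b.0 + (0\{c} + (X + X)) + a.(0\{b} + b.X)))) → —a→ u0, —a→ u2, —b→ u1, —b→ u3
  u2 = 0\{b} + b.(rec X. b.(a.X + b.0 + (0\{c} + (X + X)) + a.(0\{b} + b.X))) → —b→ u0
  u3 = 0 → deadlocked
LTS(Q): 4 reachable states
  v0 = rec X. b.(c.X + b.0 + (0\{c} + (X + X)) + a.(0\{b} + b.X)) → —b→ v1
  v1 = c.(rec X. b.(c.X + b.0 + (0\{c} + (X + X)) + a.(0\{b} + b.X))) + b.0 + (0\{c} + ((rec X. b.(c.X + b.0 + (0\{c} + (X + X)) + a.(0\{b} + b.X))) + (rec X. b.(c.X + b.0 + (0\{c} + (X + X)) + a.(0\{b} + b.X))))) + a.(0\{b} + b.(rec X. b.(c.X + b.0 + (0\{c} + (X + X)) + a.(0\{b} + b.X)))) → —a→ v2, —b→ v1, —b→ v3, —c→ v0
  v2 = 0\{b} + b.(rec X. b.(c.X + b.0 + (0\{c} + (X + X)) + a.(0\{b} + b.X))) → —b→ v0
  v3 = 0 → deadlocked
Run σ = ⟨baba⟩ on P: start {u0}
  step 1 (b): {u1}
  step 2 (a): {u0, u2}
  step 3 (b): {u0, u1}
  step 4 (a): {u0, u2}
  ✓ P
Run σ = ⟨baba⟩ on Q: start {v0}
  step 1 (b): {v1}
  step 2 (a): {v2}
  step 3 (b): {v0}
  step 4 (a): no successor for Q

baba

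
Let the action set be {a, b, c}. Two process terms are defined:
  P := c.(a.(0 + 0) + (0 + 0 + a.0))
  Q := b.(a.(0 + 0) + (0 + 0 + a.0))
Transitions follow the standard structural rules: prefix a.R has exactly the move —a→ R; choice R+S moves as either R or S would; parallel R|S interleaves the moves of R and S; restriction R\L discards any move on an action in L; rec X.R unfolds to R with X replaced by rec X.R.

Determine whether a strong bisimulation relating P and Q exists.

LTS(P): 4 reachable states
  p0 = c.(a.(0 + 0) + (0 + 0 + a.0)) → ··c··> p1
  p1 = a.(0 + 0) + (0 + 0 + a.0) → ··a··> p2, ··a··> p3
  p2 = 0 → ∅
  p3 = 0 + 0 → ∅
LTS(Q): 4 reachable states
  q0 = b.(a.(0 + 0) + (0 + 0 + a.0)) → ··b··> q1
  q1 = a.(0 + 0) + (0 + 0 + a.0) → ··a··> q2, ··a··> q3
  q2 = 0 → ∅
  q3 = 0 + 0 → ∅
Coarsest stable partition (strong bisimilarity classes):
  B0 = {p0}
  B1 = {p1, q1}
  B2 = {p2, p3, q2, q3}
  B3 = {q0}
p0 ∈ B0, q0 ∈ B3 → different blocks

P ≁ Q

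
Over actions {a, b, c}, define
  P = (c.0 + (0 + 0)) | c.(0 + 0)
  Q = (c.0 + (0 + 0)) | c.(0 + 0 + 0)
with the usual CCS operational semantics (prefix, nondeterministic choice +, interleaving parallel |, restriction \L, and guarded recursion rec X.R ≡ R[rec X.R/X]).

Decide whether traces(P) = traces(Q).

traces(P) = traces(Q)

P's transition system — 4 states:
  s0 = (c.0 + (0 + 0)) | c.(0 + 0) ⊢ —c→ s1, —c→ s2
  s1 = (c.0 + (0 + 0)) | (0 + 0) ⊢ —c→ s3
  s2 = 0 | c.(0 + 0) ⊢ —c→ s3
  s3 = 0 | (0 + 0) ⊢ (no moves)
Q's transition system — 4 states:
  t0 = (c.0 + (0 + 0)) | c.(0 + 0 + 0) ⊢ —c→ t1, —c→ t2
  t1 = (c.0 + (0 + 0)) | (0 + 0 + 0) ⊢ —c→ t3
  t2 = 0 | c.(0 + 0 + 0) ⊢ —c→ t3
  t3 = 0 | (0 + 0 + 0) ⊢ (no moves)
Coarsest stable partition (strong bisimilarity classes):
  B0 = {s0, t0}
  B1 = {s1, s2, t1, t2}
  B2 = {s3, t3}
s0 ∈ B0, t0 ∈ B0 → same block
Bisimilar ⇒ trace-equivalent.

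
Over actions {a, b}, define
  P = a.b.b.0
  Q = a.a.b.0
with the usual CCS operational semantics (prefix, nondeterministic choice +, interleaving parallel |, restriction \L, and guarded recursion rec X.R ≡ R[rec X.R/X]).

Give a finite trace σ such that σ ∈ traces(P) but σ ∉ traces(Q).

ab

Reachable graph of P (4 states):
  s0 = a.b.b.0 | -a-> s1
  s1 = b.b.0 | -b-> s2
  s2 = b.0 | -b-> s3
  s3 = 0 | (no moves)
Reachable graph of Q (4 states):
  t0 = a.a.b.0 | -a-> t1
  t1 = a.b.0 | -a-> t2
  t2 = b.0 | -b-> t3
  t3 = 0 | (no moves)
Executing ab from P (initial set {s0}):
  step 1 (a): {s1}
  step 2 (b): {s2}
  ✓ P
Executing ab from Q (initial set {t0}):
  step 1 (a): {t1}
  step 2 (b): no successor for Q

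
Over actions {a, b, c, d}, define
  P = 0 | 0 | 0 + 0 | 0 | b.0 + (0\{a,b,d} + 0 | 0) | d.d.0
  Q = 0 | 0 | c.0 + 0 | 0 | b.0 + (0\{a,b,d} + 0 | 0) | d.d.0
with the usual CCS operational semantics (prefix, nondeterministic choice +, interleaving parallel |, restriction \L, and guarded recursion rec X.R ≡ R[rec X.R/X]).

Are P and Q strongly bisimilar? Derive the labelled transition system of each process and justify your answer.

LTS(P): 4 reachable states
  p0 = 0 | 0 | 0 + 0 | 0 | b.0 + (0\{a,b,d} + 0 | 0) | d.d.0 | =b=> p1, =d=> p2
  p1 = 0 | 0 | 0 | ∅
  p2 = (0\{a,b,d} + 0 | 0) | d.0 | =d=> p3
  p3 = (0\{a,b,d} + 0 | 0) | 0 | ∅
LTS(Q): 4 reachable states
  q0 = 0 | 0 | c.0 + 0 | 0 | b.0 + (0\{a,b,d} + 0 | 0) | d.d.0 | =b=> q1, =c=> q1, =d=> q2
  q1 = 0 | 0 | 0 | ∅
  q2 = (0\{a,b,d} + 0 | 0) | d.0 | =d=> q3
  q3 = (0\{a,b,d} + 0 | 0) | 0 | ∅
Bisimilarity quotient blocks:
  B0 = {p0}
  B1 = {p2, q2}
  B2 = {p1, p3, q1, q3}
  B3 = {q0}
p0 ∈ B0, q0 ∈ B3 → different blocks

NO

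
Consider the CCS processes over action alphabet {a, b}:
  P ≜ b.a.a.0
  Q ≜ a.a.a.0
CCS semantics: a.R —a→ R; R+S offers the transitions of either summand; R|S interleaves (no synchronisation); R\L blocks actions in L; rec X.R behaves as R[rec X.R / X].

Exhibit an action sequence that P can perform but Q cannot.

P's transition system — 4 states:
  u0 = b.a.a.0 | ··b··> u1
  u1 = a.a.0 | ··a··> u2
  u2 = a.0 | ··a··> u3
  u3 = 0 | (no moves)
Q's transition system — 4 states:
  v0 = a.a.a.0 | ··a··> v1
  v1 = a.a.0 | ··a··> v2
  v2 = a.0 | ··a··> v3
  v3 = 0 | (no moves)
Executing b from P (initial set {u0}):
  after b @ step 1: {u1}
  P completes σ.
Executing b from Q (initial set {v0}):
  after b @ step 1: ∅ (Q stuck)

b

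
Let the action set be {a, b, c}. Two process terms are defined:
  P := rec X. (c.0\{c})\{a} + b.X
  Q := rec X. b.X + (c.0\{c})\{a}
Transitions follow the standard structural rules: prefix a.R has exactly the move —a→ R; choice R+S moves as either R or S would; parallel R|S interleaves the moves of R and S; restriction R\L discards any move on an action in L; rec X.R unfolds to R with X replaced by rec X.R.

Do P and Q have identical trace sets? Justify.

P's transition system — 2 states:
  s0 = rec X. (c.0\{c})\{a} + b.X | -b-> s0, -c-> s1
  s1 = 0\{c}\{a} | deadlocked
Q's transition system — 2 states:
  t0 = rec X. b.X + (c.0\{c})\{a} | -b-> t0, -c-> t1
  t1 = 0\{c}\{a} | deadlocked
Bisimilarity quotient blocks:
  B0 = {s0, t0}
  B1 = {s1, t1}
s0 ∈ B0, t0 ∈ B0 → same block
Bisimilar ⇒ trace-equivalent.

traces(P) = traces(Q)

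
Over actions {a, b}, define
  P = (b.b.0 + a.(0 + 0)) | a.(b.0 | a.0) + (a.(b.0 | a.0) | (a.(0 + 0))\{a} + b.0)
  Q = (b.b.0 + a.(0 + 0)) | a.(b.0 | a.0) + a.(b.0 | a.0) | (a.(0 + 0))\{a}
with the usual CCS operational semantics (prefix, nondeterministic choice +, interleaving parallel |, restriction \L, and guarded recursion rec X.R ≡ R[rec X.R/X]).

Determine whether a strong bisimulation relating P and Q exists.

not bisimilar

P's transition system — 25 states:
  s0 = (b.b.0 + a.(0 + 0)) | a.(b.0 | a.0) + (a.(b.0 | a.0) | (a.(0 + 0))\{a} + b.0) → ··a··> s1, ··a··> s2, ··a··> s3, ··b··> s4, ··b··> s5
  s1 = (0 + 0) | a.(b.0 | a.0) → ··a··> s6
  s2 = (b.b.0 + a.(0 + 0)) | (b.0 | a.0) → ··a··> s6, ··a··> s7, ··b··> s8, ··b··> s9
  s3 = b.0 | a.0 | (a.(0 + 0))\{a} → ··a··> s10, ··b··> s11
  s4 = 0 → deadlocked
  s5 = b.0 | a.(b.0 | a.0) → ··a··> s9, ··b··> s12
  s6 = (0 + 0) | (b.0 | a.0) → ··a··> s13, ··b··> s14
  s7 = (b.b.0 + a.(0 + 0)) | (b.0 | 0) → ··a··> s13, ··b··> s15, ··b··> s16
  s8 = (b.b.0 + a.(0 + 0)) | (0 | a.0) → ··a··> s14, ··a··> s15, ··b··> s17
  s9 = b.0 | (b.0 | a.0) → ··a··> s16, ··b··> s17, ··b··> s18
  s10 = b.0 | 0 | (a.(0 + 0))\{a} → ··b··> s19
  s11 = 0 | a.0 | (a.(0 + 0))\{a} → ··a··> s19
  s12 = 0 | a.(b.0 | a.0) → ··a··> s18
  s13 = (0 + 0) | (b.0 | 0) → ··b··> s20
  s14 = (0 + 0) | (0 | a.0) → ··a··> s20
  s15 = (b.b.0 + a.(0 + 0)) | (0 | 0) → ··a··> s20, ··b··> s21
  s16 = b.0 | (b.0 | 0) → ··b··> s21, ··b··> s22
  s17 = b.0 | (0 | a.0) → ··a··> s21, ··b··> s23
  s18 = 0 | (b.0 | a.0) → ··a··> s22, ··b··> s23
  s19 = 0 | 0 | (a.(0 + 0))\{a} → deadlocked
  s20 = (0 + 0) | (0 | 0) → deadlocked
  s21 = b.0 | (0 | 0) → ··b··> s24
  s22 = 0 | (b.0 | 0) → ··b··> s24
  s23 = 0 | (0 | a.0) → ··a··> s24
  s24 = 0 | (0 | 0) → deadlocked
Q's transition system — 24 states:
  t0 = (b.b.0 + a.(0 + 0)) | a.(b.0 | a.0) + a.(b.0 | a.0) | (a.(0 + 0))\{a} → ··a··> t1, ··a··> t2, ··a··> t3, ··b··> t4
  t1 = (0 + 0) | a.(b.0 | a.0) → ··a··> t5
  t2 = (b.b.0 + a.(0 + 0)) | (b.0 | a.0) → ··a··> t5, ··a··> t6, ··b··> t7, ··b··> t8
  t3 = b.0 | a.0 | (a.(0 + 0))\{a} → ··a··> t9, ··b··> t10
  t4 = b.0 | a.(b.0 | a.0) → ··a··> t8, ··b··> t11
  t5 = (0 + 0) | (b.0 | a.0) → ··a··> t12, ··b··> t13
  t6 = (b.b.0 + a.(0 + 0)) | (b.0 | 0) → ··a··> t12, ··b··> t14, ··b··> t15
  t7 = (b.b.0 + a.(0 + 0)) | (0 | a.0) → ··a··> t13, ··a··> t14, ··b··> t16
  t8 = b.0 | (b.0 | a.0) → ··a··> t15, ··b··> t16, ··b··> t17
  t9 = b.0 | 0 | (a.(0 + 0))\{a} → ··b··> t18
  t10 = 0 | a.0 | (a.(0 + 0))\{a} → ··a··> t18
  t11 = 0 | a.(b.0 | a.0) → ··a··> t17
  t12 = (0 + 0) | (b.0 | 0) → ··b··> t19
  t13 = (0 + 0) | (0 | a.0) → ··a··> t19
  t14 = (b.b.0 + a.(0 + 0)) | (0 | 0) → ··a··> t19, ··b··> t20
  t15 = b.0 | (b.0 | 0) → ··b··> t20, ··b··> t21
  t16 = b.0 | (0 | a.0) → ··a··> t20, ··b··> t22
  t17 = 0 | (b.0 | a.0) → ··a··> t21, ··b··> t22
  t18 = 0 | 0 | (a.(0 + 0))\{a} → deadlocked
  t19 = (0 + 0) | (0 | 0) → deadlocked
  t20 = b.0 | (0 | 0) → ··b··> t23
  t21 = 0 | (b.0 | 0) → ··b··> t23
  t22 = 0 | (0 | a.0) → ··a··> t23
  t23 = 0 | (0 | 0) → deadlocked
Coarsest stable partition (strong bisimilarity classes):
  B0 = {s0}
  B1 = {s17, s18, s3, s6, t16, t17, t3, t5}
  B2 = {s11, s14, s23, t10, t13, t22}
  B3 = {s19, s20, s24, s4, t18, t19, t23}
  B4 = {s10, s13, s21, s22, t12, t20, t21, t9}
  B5 = {s1, s12, t1, t11}
  B6 = {s5, t4}
  B7 = {s9, t8}
  B8 = {s16, t15}
  B9 = {s2, t2}
  B10 = {s7, t6}
  B11 = {s15, t14}
  B12 = {s8, t7}
  B13 = {t0}
s0 ∈ B0, t0 ∈ B13 → different blocks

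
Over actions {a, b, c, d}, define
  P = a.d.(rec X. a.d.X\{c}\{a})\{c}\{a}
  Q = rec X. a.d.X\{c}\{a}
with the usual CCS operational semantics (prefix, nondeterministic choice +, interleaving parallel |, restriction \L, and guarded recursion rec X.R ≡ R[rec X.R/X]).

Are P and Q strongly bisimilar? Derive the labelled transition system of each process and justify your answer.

P's transition system — 3 states:
  s0 = a.d.(rec X. a.d.X\{c}\{a})\{c}\{a} | --a--▸ s1
  s1 = d.(rec X. a.d.X\{c}\{a})\{c}\{a} | --d--▸ s2
  s2 = (rec X. a.d.X\{c}\{a})\{c}\{a} | (no moves)
Q's transition system — 3 states:
  t0 = rec X. a.d.X\{c}\{a} | --a--▸ t1
  t1 = d.(rec X. a.d.X\{c}\{a})\{c}\{a} | --d--▸ t2
  t2 = (rec X. a.d.X\{c}\{a})\{c}\{a} | (no moves)
Coarsest stable partition (strong bisimilarity classes):
  B0 = {s0, t0}
  B1 = {s1, t1}
  B2 = {s2, t2}
s0 ∈ B0, t0 ∈ B0 → same block

YES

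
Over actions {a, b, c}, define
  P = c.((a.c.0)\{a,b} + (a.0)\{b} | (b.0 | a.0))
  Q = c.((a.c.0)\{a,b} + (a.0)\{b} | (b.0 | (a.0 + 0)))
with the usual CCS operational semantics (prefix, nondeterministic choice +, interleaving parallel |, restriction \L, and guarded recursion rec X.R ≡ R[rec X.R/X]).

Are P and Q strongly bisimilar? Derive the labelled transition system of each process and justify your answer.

bisimilar

Reachable graph of P (9 states):
  u0 = c.((a.c.0)\{a,b} + (a.0)\{b} | (b.0 | a.0)) | ··c··> u1
  u1 = (a.c.0)\{a,b} + (a.0)\{b} | (b.0 | a.0) | ··a··> u2, ··a··> u3, ··b··> u4
  u2 = (a.0)\{b} | (b.0 | 0) | ··a··> u5, ··b··> u6
  u3 = 0\{b} | (b.0 | a.0) | ··a··> u5, ··b··> u7
  u4 = (a.0)\{b} | (0 | a.0) | ··a··> u6, ··a··> u7
  u5 = 0\{b} | (b.0 | 0) | ··b··> u8
  u6 = (a.0)\{b} | (0 | 0) | ··a··> u8
  u7 = 0\{b} | (0 | a.0) | ··a··> u8
  u8 = 0\{b} | (0 | 0) | (no moves)
Reachable graph of Q (9 states):
  v0 = c.((a.c.0)\{a,b} + (a.0)\{b} | (b.0 | (a.0 + 0))) | ··c··> v1
  v1 = (a.c.0)\{a,b} + (a.0)\{b} | (b.0 | (a.0 + 0)) | ··a··> v2, ··a··> v3, ··b··> v4
  v2 = (a.0)\{b} | (b.0 | 0) | ··a··> v5, ··b··> v6
  v3 = 0\{b} | (b.0 | (a.0 + 0)) | ··a··> v5, ··b··> v7
  v4 = (a.0)\{b} | (0 | (a.0 + 0)) | ··a··> v6, ··a··> v7
  v5 = 0\{b} | (b.0 | 0) | ··b··> v8
  v6 = (a.0)\{b} | (0 | 0) | ··a··> v8
  v7 = 0\{b} | (0 | (a.0 + 0)) | ··a··> v8
  v8 = 0\{b} | (0 | 0) | (no moves)
Coarsest stable partition (strong bisimilarity classes):
  B0 = {u0, v0}
  B1 = {u1, v1}
  B2 = {u2, u3, v2, v3}
  B3 = {u6, u7, v6, v7}
  B4 = {u8, v8}
  B5 = {u5, v5}
  B6 = {u4, v4}
u0 ∈ B0, v0 ∈ B0 → same block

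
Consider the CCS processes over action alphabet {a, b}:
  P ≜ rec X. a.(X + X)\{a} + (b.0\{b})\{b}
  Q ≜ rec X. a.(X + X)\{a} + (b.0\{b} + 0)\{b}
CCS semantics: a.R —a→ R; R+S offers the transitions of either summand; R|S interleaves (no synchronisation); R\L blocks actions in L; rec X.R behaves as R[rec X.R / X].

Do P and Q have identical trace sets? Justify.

LTS(P): 2 reachable states
  m0 = rec X. a.(X + X)\{a} + (b.0\{b})\{b} | --a--▸ m1
  m1 = ((rec X. a.(X + X)\{a} + (b.0\{b})\{b}) + (rec X. a.(X + X)\{a} + (b.0\{b})\{b}))\{a} | deadlocked
LTS(Q): 2 reachable states
  n0 = rec X. a.(X + X)\{a} + (b.0\{b} + 0)\{b} | --a--▸ n1
  n1 = ((rec X. a.(X + X)\{a} + (b.0\{b} + 0)\{b}) + (rec X. a.(X + X)\{a} + (b.0\{b} + 0)\{b}))\{a} | deadlocked
Bisimilarity quotient blocks:
  B0 = {m0, n0}
  B1 = {m1, n1}
m0 ∈ B0, n0 ∈ B0 → same block
Bisimilar ⇒ trace-equivalent.

trace-equivalent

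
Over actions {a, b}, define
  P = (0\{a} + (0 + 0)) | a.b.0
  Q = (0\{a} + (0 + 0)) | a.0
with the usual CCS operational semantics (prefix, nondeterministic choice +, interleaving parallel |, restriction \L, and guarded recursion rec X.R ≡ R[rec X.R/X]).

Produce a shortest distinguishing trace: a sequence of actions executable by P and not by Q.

LTS(P): 3 reachable states
  p0 = (0\{a} + (0 + 0)) | a.b.0 | —a→ p1
  p1 = (0\{a} + (0 + 0)) | b.0 | —b→ p2
  p2 = (0\{a} + (0 + 0)) | 0 | (no moves)
LTS(Q): 2 reachable states
  q0 = (0\{a} + (0 + 0)) | a.0 | —a→ q1
  q1 = (0\{a} + (0 + 0)) | 0 | (no moves)
Executing ab from P (initial set {p0}):
  [1] a ⇒ {p1}
  [2] b ⇒ {p2}
  P completes σ.
Executing ab from Q (initial set {q0}):
  [1] a ⇒ {q1}
  [2] b ⇒ no successor for Q

ab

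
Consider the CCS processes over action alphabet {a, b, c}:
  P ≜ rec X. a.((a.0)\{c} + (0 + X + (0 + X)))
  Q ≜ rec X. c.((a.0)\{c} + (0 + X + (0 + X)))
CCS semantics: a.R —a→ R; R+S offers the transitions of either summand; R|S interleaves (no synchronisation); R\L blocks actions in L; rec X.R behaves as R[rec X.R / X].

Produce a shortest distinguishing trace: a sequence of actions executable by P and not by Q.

a

LTS(P): 3 reachable states
  u0 = rec X. a.((a.0)\{c} + (0 + X + (0 + X))) has moves —a→ u1
  u1 = (a.0)\{c} + (0 + (rec X. a.((a.0)\{c} + (0 + X + (0 + X)))) + (0 + (rec X. a.((a.0)\{c} + (0 + X + (0 + X)))))) has moves —a→ u1, —a→ u2
  u2 = 0\{c} has moves stopped
LTS(Q): 3 reachable states
  v0 = rec X. c.((a.0)\{c} + (0 + X + (0 + X))) has moves —c→ v1
  v1 = (a.0)\{c} + (0 + (rec X. c.((a.0)\{c} + (0 + X + (0 + X)))) + (0 + (rec X. c.((a.0)\{c} + (0 + X + (0 + X)))))) has moves —a→ v2, —c→ v1
  v2 = 0\{c} has moves stopped
Executing a from P (initial set {u0}):
  step 1 (a): {u1}
  — P admits the full trace.
Executing a from Q (initial set {v0}):
  step 1 (a): ∅ (Q stuck)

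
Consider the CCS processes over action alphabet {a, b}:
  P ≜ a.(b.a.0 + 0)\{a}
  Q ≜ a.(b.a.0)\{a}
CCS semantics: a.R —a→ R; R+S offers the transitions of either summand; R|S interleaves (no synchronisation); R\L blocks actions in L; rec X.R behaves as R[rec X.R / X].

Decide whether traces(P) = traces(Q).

Reachable graph of P (3 states):
  s0 = a.(b.a.0 + 0)\{a} :: =a=> s1
  s1 = (b.a.0 + 0)\{a} :: =b=> s2
  s2 = (a.0)\{a} :: ∅
Reachable graph of Q (3 states):
  t0 = a.(b.a.0)\{a} :: =a=> t1
  t1 = (b.a.0)\{a} :: =b=> t2
  t2 = (a.0)\{a} :: ∅
Partition-refinement fixed point:
  B0 = {s0, t0}
  B1 = {s1, t1}
  B2 = {s2, t2}
s0 ∈ B0, t0 ∈ B0 → same block
Bisimilar ⇒ trace-equivalent.

trace-equivalent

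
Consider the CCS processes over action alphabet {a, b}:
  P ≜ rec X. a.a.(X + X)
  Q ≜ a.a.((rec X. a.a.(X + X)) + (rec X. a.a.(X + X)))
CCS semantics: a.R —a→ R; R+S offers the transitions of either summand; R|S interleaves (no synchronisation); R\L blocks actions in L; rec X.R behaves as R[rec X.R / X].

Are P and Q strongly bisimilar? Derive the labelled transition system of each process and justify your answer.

YES

P's transition system — 3 states:
  u0 = rec X. a.a.(X + X) | -a-> u1
  u1 = a.((rec X. a.a.(X + X)) + (rec X. a.a.(X + X))) | -a-> u2
  u2 = (rec X. a.a.(X + X)) + (rec X. a.a.(X + X)) | -a-> u1
Q's transition system — 3 states:
  v0 = a.a.((rec X. a.a.(X + X)) + (rec X. a.a.(X + X))) | -a-> v1
  v1 = a.((rec X. a.a.(X + X)) + (rec X. a.a.(X + X))) | -a-> v2
  v2 = (rec X. a.a.(X + X)) + (rec X. a.a.(X + X)) | -a-> v1
Partition-refinement fixed point:
  B0 = {u0, u1, u2, v0, v1, v2}
u0 ∈ B0, v0 ∈ B0 → same block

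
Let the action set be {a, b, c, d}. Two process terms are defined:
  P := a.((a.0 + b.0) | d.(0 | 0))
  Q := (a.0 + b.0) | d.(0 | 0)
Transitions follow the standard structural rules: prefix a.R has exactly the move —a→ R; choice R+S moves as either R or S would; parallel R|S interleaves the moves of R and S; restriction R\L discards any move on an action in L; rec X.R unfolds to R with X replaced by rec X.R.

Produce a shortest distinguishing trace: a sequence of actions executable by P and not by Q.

aa

P's transition system — 5 states:
  u0 = a.((a.0 + b.0) | d.(0 | 0)) ⊢ -a-> u1
  u1 = (a.0 + b.0) | d.(0 | 0) ⊢ -a-> u2, -b-> u2, -d-> u3
  u2 = 0 | d.(0 | 0) ⊢ -d-> u4
  u3 = (a.0 + b.0) | (0 | 0) ⊢ -a-> u4, -b-> u4
  u4 = 0 | (0 | 0) ⊢ (no moves)
Q's transition system — 4 states:
  v0 = (a.0 + b.0) | d.(0 | 0) ⊢ -a-> v1, -b-> v1, -d-> v2
  v1 = 0 | d.(0 | 0) ⊢ -d-> v3
  v2 = (a.0 + b.0) | (0 | 0) ⊢ -a-> v3, -b-> v3
  v3 = 0 | (0 | 0) ⊢ (no moves)
Executing aa from P (initial set {u0}):
  step 1 (a): {u1}
  step 2 (a): {u2}
  P completes σ.
Executing aa from Q (initial set {v0}):
  step 1 (a): {v1}
  step 2 (a): ∅ (Q stuck)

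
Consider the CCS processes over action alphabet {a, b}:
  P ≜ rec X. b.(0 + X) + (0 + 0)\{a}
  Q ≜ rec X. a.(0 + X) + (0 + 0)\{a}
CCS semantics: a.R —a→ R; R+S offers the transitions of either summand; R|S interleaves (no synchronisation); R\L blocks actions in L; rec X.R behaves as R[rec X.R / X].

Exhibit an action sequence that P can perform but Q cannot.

P's transition system — 2 states:
  u0 = rec X. b.(0 + X) + (0 + 0)\{a} :: -b-> u1
  u1 = 0 + (rec X. b.(0 + X) + (0 + 0)\{a}) :: -b-> u1
Q's transition system — 2 states:
  v0 = rec X. a.(0 + X) + (0 + 0)\{a} :: -a-> v1
  v1 = 0 + (rec X. a.(0 + X) + (0 + 0)\{a}) :: -a-> v1
Executing b from P (initial set {u0}):
  step 1 (b): {u1}
  ✓ P
Executing b from Q (initial set {v0}):
  step 1 (b): ∅  — Q cannot continue

b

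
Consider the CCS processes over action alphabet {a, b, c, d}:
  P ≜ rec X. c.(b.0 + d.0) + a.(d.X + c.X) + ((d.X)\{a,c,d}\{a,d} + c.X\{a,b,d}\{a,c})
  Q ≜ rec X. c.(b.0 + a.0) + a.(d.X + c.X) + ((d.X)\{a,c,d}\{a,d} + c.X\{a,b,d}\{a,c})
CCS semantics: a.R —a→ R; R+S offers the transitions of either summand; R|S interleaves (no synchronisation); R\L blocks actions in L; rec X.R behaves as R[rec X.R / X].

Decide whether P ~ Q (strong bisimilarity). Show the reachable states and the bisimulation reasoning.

P's transition system — 5 states:
  u0 = rec X. c.(b.0 + d.0) + a.(d.X + c.X) + ((d.X)\{a,c,d}\{a,d} + c.X\{a,b,d}\{a,c}) has moves --a--▸ u1, --c--▸ u2, --c--▸ u3
  u1 = d.(rec X. c.(b.0 + d.0) + a.(d.X + c.X) + ((d.X)\{a,c,d}\{a,d} + c.X\{a,b,d}\{a,c})) + c.(rec X. c.(b.0 + d.0) + a.(d.X + c.X) + ((d.X)\{a,c,d}\{a,d} + c.X\{a,b,d}\{a,c})) has moves --c--▸ u0, --d--▸ u0
  u2 = (rec X. c.(b.0 + d.0) + a.(d.X + c.X) + ((d.X)\{a,c,d}\{a,d} + c.X\{a,b,d}\{a,c}))\{a,b,d}\{a,c} has moves ·
  u3 = b.0 + d.0 has moves --b--▸ u4, --d--▸ u4
  u4 = 0 has moves ·
Q's transition system — 5 states:
  v0 = rec X. c.(b.0 + a.0) + a.(d.X + c.X) + ((d.X)\{a,c,d}\{a,d} + c.X\{a,b,d}\{a,c}) has moves --a--▸ v1, --c--▸ v2, --c--▸ v3
  v1 = d.(rec X. c.(b.0 + a.0) + a.(d.X + c.X) + ((d.X)\{a,c,d}\{a,d} + c.X\{a,b,d}\{a,c})) + c.(rec X. c.(b.0 + a.0) + a.(d.X + c.X) + ((d.X)\{a,c,d}\{a,d} + c.X\{a,b,d}\{a,c})) has moves --c--▸ v0, --d--▸ v0
  v2 = (rec X. c.(b.0 + a.0) + a.(d.X + c.X) + ((d.X)\{a,c,d}\{a,d} + c.X\{a,b,d}\{a,c}))\{a,b,d}\{a,c} has moves ·
  v3 = b.0 + a.0 has moves --a--▸ v4, --b--▸ v4
  v4 = 0 has moves ·
Coarsest stable partition (strong bisimilarity classes):
  B0 = {u0}
  B1 = {u2, u4, v2, v4}
  B2 = {u1}
  B3 = {u3}
  B4 = {v0}
  B5 = {v3}
  B6 = {v1}
u0 ∈ B0, v0 ∈ B4 → different blocks

P ≁ Q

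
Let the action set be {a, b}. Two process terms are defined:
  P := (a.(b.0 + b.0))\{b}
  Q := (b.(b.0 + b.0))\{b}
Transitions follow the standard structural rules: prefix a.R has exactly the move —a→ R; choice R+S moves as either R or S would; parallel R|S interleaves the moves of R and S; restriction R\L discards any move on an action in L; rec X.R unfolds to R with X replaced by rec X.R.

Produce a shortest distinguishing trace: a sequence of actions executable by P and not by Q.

a

LTS(P): 2 reachable states
  s0 = (a.(b.0 + b.0))\{b} | -a-> s1
  s1 = (b.0 + b.0)\{b} | deadlocked
LTS(Q): 1 reachable states
  t0 = (b.(b.0 + b.0))\{b} | deadlocked
Executing a from P (initial set {s0}):
  step 1 (a): {s1}
  P completes σ.
Executing a from Q (initial set {t0}):
  step 1 (a): ∅  — Q cannot continue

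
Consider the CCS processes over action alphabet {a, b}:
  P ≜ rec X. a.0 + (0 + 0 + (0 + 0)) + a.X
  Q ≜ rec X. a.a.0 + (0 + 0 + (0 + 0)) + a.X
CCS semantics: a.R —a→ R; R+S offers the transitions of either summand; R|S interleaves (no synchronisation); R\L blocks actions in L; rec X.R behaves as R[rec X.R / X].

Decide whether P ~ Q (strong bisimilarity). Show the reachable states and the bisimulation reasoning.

P ≁ Q

LTS(P): 2 reachable states
  u0 = rec X. a.0 + (0 + 0 + (0 + 0)) + a.X ⊢ ··a··> u0, ··a··> u1
  u1 = 0 ⊢ deadlocked
LTS(Q): 3 reachable states
  v0 = rec X. a.a.0 + (0 + 0 + (0 + 0)) + a.X ⊢ ··a··> v0, ··a··> v1
  v1 = a.0 ⊢ ··a··> v2
  v2 = 0 ⊢ deadlocked
Bisimilarity quotient blocks:
  B0 = {u0}
  B1 = {u1, v2}
  B2 = {v0}
  B3 = {v1}
u0 ∈ B0, v0 ∈ B2 → different blocks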